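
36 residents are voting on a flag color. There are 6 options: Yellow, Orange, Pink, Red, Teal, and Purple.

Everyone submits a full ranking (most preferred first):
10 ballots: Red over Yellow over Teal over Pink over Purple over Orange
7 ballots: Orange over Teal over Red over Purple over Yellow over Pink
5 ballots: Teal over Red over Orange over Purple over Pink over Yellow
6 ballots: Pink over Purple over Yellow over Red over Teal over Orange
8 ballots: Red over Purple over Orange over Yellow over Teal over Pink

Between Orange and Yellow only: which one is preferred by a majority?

Orange

Orange is ranked above Yellow on 20 ballots; Yellow above Orange on 16.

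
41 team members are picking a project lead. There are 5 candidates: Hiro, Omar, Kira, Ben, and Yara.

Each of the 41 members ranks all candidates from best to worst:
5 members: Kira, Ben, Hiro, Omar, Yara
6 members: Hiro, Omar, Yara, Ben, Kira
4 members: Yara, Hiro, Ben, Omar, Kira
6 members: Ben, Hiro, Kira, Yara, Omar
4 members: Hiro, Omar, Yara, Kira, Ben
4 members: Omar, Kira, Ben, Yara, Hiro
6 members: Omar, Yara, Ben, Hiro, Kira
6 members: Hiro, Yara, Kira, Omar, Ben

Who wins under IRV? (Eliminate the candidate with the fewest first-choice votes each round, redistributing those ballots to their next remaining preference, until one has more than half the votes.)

Round 1: Hiro 16, Omar 10, Kira 5, Ben 6, Yara 4. Yara eliminated.
Round 2: Hiro 20, Omar 10, Kira 5, Ben 6. Kira eliminated.
Round 3: Hiro 20, Omar 10, Ben 11. Omar eliminated.
Round 4: Hiro 20, Ben 21. Ben has a majority (≥21).

Ben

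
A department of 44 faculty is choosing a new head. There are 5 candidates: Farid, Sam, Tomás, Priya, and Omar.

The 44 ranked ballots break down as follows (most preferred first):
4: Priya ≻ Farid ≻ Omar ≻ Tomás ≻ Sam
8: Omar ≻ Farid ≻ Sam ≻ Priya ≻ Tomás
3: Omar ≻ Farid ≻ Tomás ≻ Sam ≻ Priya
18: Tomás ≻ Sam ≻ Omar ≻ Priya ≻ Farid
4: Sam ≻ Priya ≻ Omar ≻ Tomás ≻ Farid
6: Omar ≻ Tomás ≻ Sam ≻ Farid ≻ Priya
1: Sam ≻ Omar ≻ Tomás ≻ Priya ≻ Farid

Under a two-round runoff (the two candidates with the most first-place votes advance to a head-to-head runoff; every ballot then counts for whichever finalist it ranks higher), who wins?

Omar

Round 1 first-place votes: Farid 0, Sam 5, Tomás 18, Priya 4, Omar 17. Tomás and Omar advance.
Runoff: Tomás is ranked above Omar on 18 ballots, Omar above Tomás on 26.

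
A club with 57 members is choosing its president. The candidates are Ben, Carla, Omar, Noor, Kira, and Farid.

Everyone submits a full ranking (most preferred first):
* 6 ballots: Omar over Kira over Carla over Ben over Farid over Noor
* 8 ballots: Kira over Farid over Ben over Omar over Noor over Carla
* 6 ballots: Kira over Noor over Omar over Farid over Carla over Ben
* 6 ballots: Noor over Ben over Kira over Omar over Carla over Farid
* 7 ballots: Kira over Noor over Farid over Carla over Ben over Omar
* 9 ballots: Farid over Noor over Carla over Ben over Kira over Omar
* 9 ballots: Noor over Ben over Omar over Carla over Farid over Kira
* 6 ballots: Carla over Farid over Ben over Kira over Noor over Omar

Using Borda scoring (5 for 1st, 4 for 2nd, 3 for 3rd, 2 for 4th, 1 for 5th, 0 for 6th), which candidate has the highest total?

Noor

Ben: 6×2 + 8×3 + 6×0 + 6×4 + 7×1 + 9×2 + 9×4 + 6×3 = 139
Carla: 6×3 + 8×0 + 6×1 + 6×1 + 7×2 + 9×3 + 9×2 + 6×5 = 119
Omar: 6×5 + 8×2 + 6×3 + 6×2 + 7×0 + 9×0 + 9×3 + 6×0 = 103
Noor: 6×0 + 8×1 + 6×4 + 6×5 + 7×4 + 9×4 + 9×5 + 6×1 = 177
Kira: 6×4 + 8×5 + 6×5 + 6×3 + 7×5 + 9×1 + 9×0 + 6×2 = 168
Farid: 6×1 + 8×4 + 6×2 + 6×0 + 7×3 + 9×5 + 9×1 + 6×4 = 149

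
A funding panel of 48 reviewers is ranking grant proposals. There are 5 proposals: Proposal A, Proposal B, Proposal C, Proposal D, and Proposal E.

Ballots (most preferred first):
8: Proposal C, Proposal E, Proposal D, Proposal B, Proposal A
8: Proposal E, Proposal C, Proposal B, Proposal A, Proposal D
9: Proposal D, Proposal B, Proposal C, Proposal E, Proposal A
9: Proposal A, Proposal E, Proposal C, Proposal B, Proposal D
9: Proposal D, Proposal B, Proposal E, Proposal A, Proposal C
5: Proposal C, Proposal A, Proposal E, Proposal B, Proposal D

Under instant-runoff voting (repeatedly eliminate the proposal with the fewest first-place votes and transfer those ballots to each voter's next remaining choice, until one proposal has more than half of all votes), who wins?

Round 1: Proposal A 9, Proposal B 0, Proposal C 13, Proposal D 18, Proposal E 8. Proposal B eliminated.
Round 2: Proposal A 9, Proposal C 13, Proposal D 18, Proposal E 8. Proposal E eliminated.
Round 3: Proposal A 9, Proposal C 21, Proposal D 18. Proposal A eliminated.
Round 4: Proposal C 30, Proposal D 18. Proposal C has a majority (≥25).

Proposal C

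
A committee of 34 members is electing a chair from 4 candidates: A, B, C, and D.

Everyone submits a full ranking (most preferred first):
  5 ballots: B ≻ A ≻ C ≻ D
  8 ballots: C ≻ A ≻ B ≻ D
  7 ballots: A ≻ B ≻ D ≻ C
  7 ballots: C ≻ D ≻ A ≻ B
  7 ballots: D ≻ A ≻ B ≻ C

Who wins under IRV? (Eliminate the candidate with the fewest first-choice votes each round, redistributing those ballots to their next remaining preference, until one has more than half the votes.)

Round 1: A 7, B 5, C 15, D 7. B eliminated.
Round 2: A 12, C 15, D 7. D eliminated.
Round 3: A 19, C 15. A has a majority (≥18).

A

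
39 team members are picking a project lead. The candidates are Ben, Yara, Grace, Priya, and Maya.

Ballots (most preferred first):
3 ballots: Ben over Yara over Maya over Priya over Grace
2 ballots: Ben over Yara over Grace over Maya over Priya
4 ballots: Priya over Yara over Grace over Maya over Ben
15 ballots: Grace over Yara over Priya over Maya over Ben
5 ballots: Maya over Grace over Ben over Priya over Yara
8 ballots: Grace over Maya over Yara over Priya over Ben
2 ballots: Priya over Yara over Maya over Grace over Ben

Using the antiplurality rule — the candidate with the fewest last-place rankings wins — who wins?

Maya

Last-place votes: Ben 29, Yara 5, Grace 3, Priya 2, Maya 0.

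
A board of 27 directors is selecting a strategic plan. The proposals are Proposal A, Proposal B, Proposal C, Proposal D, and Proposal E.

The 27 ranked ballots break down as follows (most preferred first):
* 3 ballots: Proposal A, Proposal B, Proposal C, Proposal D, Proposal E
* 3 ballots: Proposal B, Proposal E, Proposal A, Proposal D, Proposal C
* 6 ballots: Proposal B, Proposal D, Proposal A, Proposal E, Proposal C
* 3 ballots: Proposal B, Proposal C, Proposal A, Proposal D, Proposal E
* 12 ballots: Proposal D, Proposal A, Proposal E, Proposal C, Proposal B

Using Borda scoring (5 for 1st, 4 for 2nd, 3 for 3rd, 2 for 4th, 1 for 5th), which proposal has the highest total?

Proposal D

Proposal A: 3×5 + 3×3 + 6×3 + 3×3 + 12×4 = 99
Proposal B: 3×4 + 3×5 + 6×5 + 3×5 + 12×1 = 84
Proposal C: 3×3 + 3×1 + 6×1 + 3×4 + 12×2 = 54
Proposal D: 3×2 + 3×2 + 6×4 + 3×2 + 12×5 = 102
Proposal E: 3×1 + 3×4 + 6×2 + 3×1 + 12×3 = 66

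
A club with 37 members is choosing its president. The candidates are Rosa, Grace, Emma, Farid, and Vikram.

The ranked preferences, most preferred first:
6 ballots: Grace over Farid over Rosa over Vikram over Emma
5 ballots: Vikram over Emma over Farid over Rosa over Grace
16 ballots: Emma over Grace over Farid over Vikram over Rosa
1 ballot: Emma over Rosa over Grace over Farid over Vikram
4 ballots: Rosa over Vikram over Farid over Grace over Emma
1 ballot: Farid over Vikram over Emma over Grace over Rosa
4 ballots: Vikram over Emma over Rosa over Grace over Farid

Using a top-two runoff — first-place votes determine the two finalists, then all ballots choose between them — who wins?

Round 1 first-place votes: Rosa 4, Grace 6, Emma 17, Farid 1, Vikram 9. Emma and Vikram advance.
Runoff: Emma is ranked above Vikram on 17 ballots, Vikram above Emma on 20.

Vikram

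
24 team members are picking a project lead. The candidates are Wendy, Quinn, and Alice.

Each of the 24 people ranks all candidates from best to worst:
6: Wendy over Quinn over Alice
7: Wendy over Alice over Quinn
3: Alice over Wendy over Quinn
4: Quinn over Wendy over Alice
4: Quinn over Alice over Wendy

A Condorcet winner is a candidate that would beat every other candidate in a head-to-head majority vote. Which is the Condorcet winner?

Wendy

Wendy vs Quinn: 16–8
Wendy vs Alice: 17–7
Wendy beats every other candidate.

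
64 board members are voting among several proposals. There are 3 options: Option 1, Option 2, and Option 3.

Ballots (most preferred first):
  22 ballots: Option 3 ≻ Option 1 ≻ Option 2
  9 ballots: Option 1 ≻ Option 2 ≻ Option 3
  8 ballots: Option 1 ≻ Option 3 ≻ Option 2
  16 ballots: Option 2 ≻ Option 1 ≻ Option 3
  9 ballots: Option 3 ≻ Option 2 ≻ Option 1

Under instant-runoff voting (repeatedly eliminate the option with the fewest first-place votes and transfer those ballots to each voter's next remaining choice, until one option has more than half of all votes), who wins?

Round 1: Option 1 17, Option 2 16, Option 3 31. Option 2 eliminated.
Round 2: Option 1 33, Option 3 31. Option 1 has a majority (≥33).

Option 1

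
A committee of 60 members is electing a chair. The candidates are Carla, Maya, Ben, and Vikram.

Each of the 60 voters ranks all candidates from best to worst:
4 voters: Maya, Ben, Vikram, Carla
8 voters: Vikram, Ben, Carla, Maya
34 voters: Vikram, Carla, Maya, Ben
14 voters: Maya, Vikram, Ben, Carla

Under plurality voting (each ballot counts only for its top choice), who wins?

Vikram

First-place votes: Carla 0, Maya 18, Ben 0, Vikram 42.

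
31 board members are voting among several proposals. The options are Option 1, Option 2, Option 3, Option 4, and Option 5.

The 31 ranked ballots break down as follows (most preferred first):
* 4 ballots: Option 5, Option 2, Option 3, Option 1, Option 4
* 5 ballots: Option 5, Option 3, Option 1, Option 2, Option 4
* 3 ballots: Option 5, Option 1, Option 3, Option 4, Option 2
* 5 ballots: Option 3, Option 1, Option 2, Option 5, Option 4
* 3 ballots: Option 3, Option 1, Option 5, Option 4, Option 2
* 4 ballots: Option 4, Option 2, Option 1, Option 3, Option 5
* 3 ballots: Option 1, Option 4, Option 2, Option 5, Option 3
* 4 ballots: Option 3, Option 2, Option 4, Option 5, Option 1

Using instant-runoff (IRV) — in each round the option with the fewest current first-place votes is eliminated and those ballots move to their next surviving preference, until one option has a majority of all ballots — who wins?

Option 3

Round 1: Option 1 3, Option 2 0, Option 3 12, Option 4 4, Option 5 12. Option 2 eliminated.
Round 2: Option 1 3, Option 3 12, Option 4 4, Option 5 12. Option 1 eliminated.
Round 3: Option 3 12, Option 4 7, Option 5 12. Option 4 eliminated.
Round 4: Option 3 16, Option 5 15. Option 3 has a majority (≥16).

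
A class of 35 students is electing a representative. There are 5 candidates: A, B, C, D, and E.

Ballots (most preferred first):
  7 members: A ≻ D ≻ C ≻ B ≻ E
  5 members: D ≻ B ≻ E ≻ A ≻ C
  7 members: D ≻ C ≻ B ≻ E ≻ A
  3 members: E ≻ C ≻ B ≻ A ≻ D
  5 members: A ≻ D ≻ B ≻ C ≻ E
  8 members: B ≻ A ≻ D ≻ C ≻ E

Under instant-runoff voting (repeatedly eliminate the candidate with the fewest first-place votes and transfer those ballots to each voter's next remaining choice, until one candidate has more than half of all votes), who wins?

Round 1: A 12, B 8, C 0, D 12, E 3. C eliminated.
Round 2: A 12, B 8, D 12, E 3. E eliminated.
Round 3: A 12, B 11, D 12. B eliminated.
Round 4: A 23, D 12. A has a majority (≥18).

A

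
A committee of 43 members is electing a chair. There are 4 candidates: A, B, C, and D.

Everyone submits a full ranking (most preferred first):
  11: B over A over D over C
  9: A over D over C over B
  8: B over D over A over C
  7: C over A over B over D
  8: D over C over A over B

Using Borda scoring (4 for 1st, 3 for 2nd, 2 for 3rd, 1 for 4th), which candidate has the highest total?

A: 11×3 + 9×4 + 8×2 + 7×3 + 8×2 = 122
B: 11×4 + 9×1 + 8×4 + 7×2 + 8×1 = 107
C: 11×1 + 9×2 + 8×1 + 7×4 + 8×3 = 89
D: 11×2 + 9×3 + 8×3 + 7×1 + 8×4 = 112

A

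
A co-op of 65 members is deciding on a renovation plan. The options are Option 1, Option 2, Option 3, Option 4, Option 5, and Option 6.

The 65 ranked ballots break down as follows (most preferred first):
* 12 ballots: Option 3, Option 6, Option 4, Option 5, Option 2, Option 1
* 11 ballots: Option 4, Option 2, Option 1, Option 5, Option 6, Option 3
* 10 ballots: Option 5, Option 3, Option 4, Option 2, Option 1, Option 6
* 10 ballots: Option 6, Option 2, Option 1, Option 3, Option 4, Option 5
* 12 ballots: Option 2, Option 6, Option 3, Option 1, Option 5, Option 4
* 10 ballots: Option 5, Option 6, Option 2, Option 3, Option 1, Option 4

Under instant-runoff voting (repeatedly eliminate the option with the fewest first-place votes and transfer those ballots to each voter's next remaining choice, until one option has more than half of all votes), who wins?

Option 2

Round 1: Option 1 0, Option 2 12, Option 3 12, Option 4 11, Option 5 20, Option 6 10. Option 1 eliminated.
Round 2: Option 2 12, Option 3 12, Option 4 11, Option 5 20, Option 6 10. Option 6 eliminated.
Round 3: Option 2 22, Option 3 12, Option 4 11, Option 5 20. Option 4 eliminated.
Round 4: Option 2 33, Option 3 12, Option 5 20. Option 2 has a majority (≥33).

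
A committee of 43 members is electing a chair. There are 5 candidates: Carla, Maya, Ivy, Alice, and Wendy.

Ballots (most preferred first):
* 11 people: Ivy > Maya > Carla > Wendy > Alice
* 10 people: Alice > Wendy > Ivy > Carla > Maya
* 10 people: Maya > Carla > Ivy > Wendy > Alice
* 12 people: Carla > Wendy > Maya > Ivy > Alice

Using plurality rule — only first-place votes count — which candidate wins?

First-place votes: Carla 12, Maya 10, Ivy 11, Alice 10, Wendy 0.

Carla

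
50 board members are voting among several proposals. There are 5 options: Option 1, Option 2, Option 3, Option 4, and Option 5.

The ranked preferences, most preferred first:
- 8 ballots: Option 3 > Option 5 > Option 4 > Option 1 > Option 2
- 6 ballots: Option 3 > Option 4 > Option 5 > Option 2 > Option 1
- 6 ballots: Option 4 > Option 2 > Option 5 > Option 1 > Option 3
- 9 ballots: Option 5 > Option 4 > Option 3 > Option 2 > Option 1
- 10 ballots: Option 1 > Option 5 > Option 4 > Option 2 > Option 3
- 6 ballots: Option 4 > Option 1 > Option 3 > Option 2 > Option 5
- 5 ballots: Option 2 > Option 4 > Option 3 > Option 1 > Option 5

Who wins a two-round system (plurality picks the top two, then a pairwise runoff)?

Round 1 first-place votes: Option 1 10, Option 2 5, Option 3 14, Option 4 12, Option 5 9. Option 3 and Option 4 advance.
Runoff: Option 3 is ranked above Option 4 on 14 ballots, Option 4 above Option 3 on 36.

Option 4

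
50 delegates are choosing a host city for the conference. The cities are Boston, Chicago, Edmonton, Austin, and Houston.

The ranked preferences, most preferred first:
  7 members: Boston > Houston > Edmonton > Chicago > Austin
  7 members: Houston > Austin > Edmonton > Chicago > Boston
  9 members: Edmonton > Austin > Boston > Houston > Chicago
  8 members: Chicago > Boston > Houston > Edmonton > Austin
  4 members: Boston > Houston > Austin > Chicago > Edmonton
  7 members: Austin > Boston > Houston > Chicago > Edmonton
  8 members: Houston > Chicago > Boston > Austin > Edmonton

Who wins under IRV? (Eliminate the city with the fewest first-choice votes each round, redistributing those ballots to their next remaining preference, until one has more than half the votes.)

Round 1: Boston 11, Chicago 8, Edmonton 9, Austin 7, Houston 15. Austin eliminated.
Round 2: Boston 18, Chicago 8, Edmonton 9, Houston 15. Chicago eliminated.
Round 3: Boston 26, Edmonton 9, Houston 15. Boston has a majority (≥26).

Boston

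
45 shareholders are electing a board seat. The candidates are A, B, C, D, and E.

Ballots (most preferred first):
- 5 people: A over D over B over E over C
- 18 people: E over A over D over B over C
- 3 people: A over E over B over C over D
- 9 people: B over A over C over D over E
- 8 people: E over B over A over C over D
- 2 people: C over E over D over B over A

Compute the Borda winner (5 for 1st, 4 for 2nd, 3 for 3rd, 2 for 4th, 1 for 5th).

A

A: 5×5 + 18×4 + 3×5 + 9×4 + 8×3 + 2×1 = 174
B: 5×3 + 18×2 + 3×3 + 9×5 + 8×4 + 2×2 = 141
C: 5×1 + 18×1 + 3×2 + 9×3 + 8×2 + 2×5 = 82
D: 5×4 + 18×3 + 3×1 + 9×2 + 8×1 + 2×3 = 109
E: 5×2 + 18×5 + 3×4 + 9×1 + 8×5 + 2×4 = 169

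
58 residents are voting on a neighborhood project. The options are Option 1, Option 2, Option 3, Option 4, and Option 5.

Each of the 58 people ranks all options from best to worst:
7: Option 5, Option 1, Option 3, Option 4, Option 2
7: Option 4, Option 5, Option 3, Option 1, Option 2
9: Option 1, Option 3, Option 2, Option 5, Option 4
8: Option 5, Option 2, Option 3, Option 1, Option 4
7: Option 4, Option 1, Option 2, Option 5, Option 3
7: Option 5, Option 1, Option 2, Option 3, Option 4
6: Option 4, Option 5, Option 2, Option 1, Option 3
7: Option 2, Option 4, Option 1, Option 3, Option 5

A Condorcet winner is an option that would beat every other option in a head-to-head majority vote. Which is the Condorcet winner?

Option 5

Option 5 vs Option 1: 35–23
Option 5 vs Option 2: 35–23
Option 5 vs Option 3: 42–16
Option 5 vs Option 4: 31–27
Option 5 beats every other option.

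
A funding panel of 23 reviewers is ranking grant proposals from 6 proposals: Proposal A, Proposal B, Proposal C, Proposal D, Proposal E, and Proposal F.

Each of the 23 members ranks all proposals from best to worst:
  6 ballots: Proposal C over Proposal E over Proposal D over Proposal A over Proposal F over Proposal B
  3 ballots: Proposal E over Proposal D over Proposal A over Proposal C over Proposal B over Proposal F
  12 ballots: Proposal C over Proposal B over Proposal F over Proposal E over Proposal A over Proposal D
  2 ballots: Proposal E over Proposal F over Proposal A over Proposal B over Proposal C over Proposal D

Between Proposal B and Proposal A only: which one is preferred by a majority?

Proposal B

Proposal B is ranked above Proposal A on 12 ballots; Proposal A above Proposal B on 11.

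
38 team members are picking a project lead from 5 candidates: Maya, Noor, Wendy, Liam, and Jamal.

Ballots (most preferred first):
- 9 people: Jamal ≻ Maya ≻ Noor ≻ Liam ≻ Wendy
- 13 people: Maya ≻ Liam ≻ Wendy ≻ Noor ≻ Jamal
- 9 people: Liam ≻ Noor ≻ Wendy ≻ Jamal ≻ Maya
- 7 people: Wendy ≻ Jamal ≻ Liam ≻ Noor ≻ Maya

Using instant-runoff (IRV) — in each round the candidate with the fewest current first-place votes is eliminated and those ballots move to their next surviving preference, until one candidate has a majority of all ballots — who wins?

Jamal

Round 1: Maya 13, Noor 0, Wendy 7, Liam 9, Jamal 9. Noor eliminated.
Round 2: Maya 13, Wendy 7, Liam 9, Jamal 9. Wendy eliminated.
Round 3: Maya 13, Liam 9, Jamal 16. Liam eliminated.
Round 4: Maya 13, Jamal 25. Jamal has a majority (≥20).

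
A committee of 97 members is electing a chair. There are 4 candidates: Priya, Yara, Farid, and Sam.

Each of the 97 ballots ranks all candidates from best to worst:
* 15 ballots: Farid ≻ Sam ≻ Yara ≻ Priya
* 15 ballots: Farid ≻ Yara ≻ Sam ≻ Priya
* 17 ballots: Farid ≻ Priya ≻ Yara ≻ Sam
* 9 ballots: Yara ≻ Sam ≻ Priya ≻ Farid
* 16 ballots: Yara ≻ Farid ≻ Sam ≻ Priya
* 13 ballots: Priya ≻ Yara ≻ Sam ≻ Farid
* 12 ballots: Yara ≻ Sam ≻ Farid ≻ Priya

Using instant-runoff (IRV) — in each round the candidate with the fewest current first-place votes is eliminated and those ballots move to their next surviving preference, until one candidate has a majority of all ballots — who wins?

Round 1: Priya 13, Yara 37, Farid 47, Sam 0. Sam eliminated.
Round 2: Priya 13, Yara 37, Farid 47. Priya eliminated.
Round 3: Yara 50, Farid 47. Yara has a majority (≥49).

Yara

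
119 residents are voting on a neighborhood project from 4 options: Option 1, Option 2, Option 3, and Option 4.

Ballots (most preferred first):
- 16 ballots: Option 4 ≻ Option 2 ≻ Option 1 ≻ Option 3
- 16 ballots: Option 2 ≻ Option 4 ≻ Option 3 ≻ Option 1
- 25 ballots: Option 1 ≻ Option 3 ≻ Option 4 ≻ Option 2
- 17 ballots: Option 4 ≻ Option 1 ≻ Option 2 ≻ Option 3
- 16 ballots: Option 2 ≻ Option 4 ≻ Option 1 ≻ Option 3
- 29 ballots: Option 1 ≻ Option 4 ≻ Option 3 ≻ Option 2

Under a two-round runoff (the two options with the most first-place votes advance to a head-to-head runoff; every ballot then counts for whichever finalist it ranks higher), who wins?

Option 4

Round 1 first-place votes: Option 1 54, Option 2 32, Option 3 0, Option 4 33. Option 1 and Option 4 advance.
Runoff: Option 1 is ranked above Option 4 on 54 ballots, Option 4 above Option 1 on 65.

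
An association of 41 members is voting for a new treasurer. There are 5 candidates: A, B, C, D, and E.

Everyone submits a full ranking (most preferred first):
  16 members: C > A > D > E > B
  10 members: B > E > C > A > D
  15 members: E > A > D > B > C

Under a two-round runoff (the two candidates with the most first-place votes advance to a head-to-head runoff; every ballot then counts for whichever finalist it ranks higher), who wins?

E

Round 1 first-place votes: A 0, B 10, C 16, D 0, E 15. C and E advance.
Runoff: C is ranked above E on 16 ballots, E above C on 25.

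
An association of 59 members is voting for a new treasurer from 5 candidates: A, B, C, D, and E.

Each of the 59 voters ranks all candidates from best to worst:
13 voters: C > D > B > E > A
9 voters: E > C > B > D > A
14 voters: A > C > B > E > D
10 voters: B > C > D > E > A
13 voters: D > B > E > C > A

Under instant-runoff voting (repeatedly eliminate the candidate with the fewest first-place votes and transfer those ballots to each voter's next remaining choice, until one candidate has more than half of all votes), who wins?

Round 1: A 14, B 10, C 13, D 13, E 9. E eliminated.
Round 2: A 14, B 10, C 22, D 13. B eliminated.
Round 3: A 14, C 32, D 13. C has a majority (≥30).

C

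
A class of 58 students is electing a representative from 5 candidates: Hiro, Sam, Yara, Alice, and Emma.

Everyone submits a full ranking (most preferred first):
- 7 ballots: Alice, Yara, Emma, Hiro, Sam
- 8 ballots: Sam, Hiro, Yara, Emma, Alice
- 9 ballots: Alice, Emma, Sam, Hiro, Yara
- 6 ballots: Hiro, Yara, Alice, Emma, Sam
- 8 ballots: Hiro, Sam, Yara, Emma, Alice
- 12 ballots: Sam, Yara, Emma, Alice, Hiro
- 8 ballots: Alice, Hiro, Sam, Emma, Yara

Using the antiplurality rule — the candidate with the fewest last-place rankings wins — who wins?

Emma

Last-place votes: Hiro 12, Sam 13, Yara 17, Alice 16, Emma 0.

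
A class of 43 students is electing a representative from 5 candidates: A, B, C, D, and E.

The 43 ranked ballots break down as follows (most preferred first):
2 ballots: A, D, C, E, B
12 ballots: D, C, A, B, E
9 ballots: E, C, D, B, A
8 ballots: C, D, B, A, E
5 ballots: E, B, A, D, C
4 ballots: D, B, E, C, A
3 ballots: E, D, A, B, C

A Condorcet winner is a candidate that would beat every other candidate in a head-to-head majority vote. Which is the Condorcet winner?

D

D vs A: 36–7
D vs B: 38–5
D vs C: 26–17
D vs E: 26–17
D beats every other candidate.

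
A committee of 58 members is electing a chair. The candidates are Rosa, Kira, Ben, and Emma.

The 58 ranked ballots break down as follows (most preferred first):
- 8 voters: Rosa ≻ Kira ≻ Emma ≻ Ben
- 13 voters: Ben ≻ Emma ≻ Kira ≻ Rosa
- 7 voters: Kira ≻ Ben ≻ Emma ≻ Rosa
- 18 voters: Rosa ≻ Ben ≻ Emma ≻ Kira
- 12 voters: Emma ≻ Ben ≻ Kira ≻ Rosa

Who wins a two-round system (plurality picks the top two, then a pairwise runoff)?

Ben

Round 1 first-place votes: Rosa 26, Kira 7, Ben 13, Emma 12. Rosa and Ben advance.
Runoff: Rosa is ranked above Ben on 26 ballots, Ben above Rosa on 32.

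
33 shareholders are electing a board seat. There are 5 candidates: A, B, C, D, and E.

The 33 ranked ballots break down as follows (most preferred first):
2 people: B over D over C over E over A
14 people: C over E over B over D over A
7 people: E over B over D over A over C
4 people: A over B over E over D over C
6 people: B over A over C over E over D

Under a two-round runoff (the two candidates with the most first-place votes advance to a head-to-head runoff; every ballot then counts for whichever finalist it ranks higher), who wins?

B

Round 1 first-place votes: A 4, B 8, C 14, D 0, E 7. C and B advance.
Runoff: C is ranked above B on 14 ballots, B above C on 19.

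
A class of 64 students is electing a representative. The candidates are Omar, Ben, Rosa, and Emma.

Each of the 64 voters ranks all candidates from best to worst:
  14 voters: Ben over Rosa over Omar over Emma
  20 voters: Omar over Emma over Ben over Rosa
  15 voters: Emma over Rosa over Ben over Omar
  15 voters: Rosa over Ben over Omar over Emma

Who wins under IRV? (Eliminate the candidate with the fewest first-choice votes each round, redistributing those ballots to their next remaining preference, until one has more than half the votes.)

Round 1: Omar 20, Ben 14, Rosa 15, Emma 15. Ben eliminated.
Round 2: Omar 20, Rosa 29, Emma 15. Emma eliminated.
Round 3: Omar 20, Rosa 44. Rosa has a majority (≥33).

Rosa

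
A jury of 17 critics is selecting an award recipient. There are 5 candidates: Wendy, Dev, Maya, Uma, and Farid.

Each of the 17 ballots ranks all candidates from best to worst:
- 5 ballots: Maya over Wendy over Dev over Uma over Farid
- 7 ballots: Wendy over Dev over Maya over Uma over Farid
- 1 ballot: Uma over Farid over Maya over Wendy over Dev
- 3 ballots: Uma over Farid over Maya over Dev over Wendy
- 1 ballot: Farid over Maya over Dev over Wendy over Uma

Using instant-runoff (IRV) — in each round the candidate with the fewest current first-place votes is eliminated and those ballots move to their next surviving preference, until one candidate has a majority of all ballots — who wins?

Round 1: Wendy 7, Dev 0, Maya 5, Uma 4, Farid 1. Dev eliminated.
Round 2: Wendy 7, Maya 5, Uma 4, Farid 1. Farid eliminated.
Round 3: Wendy 7, Maya 6, Uma 4. Uma eliminated.
Round 4: Wendy 7, Maya 10. Maya has a majority (≥9).

Maya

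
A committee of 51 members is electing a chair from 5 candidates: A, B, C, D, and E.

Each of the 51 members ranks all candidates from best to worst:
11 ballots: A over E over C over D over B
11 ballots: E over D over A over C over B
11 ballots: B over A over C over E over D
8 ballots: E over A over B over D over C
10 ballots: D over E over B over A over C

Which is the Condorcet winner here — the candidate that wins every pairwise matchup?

E vs A: 29–22
E vs B: 40–11
E vs C: 40–11
E vs D: 41–10
E beats every other candidate.

E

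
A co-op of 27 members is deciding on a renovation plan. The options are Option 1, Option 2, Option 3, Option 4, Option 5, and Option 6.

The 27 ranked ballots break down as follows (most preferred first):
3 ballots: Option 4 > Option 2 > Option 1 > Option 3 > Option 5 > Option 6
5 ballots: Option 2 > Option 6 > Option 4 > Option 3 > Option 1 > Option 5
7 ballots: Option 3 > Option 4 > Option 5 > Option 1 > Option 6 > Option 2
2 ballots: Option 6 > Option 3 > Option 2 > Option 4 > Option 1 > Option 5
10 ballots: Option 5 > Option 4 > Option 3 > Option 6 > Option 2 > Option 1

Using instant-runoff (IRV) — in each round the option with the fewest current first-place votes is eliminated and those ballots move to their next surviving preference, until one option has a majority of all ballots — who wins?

Round 1: Option 1 0, Option 2 5, Option 3 7, Option 4 3, Option 5 10, Option 6 2. Option 1 eliminated.
Round 2: Option 2 5, Option 3 7, Option 4 3, Option 5 10, Option 6 2. Option 6 eliminated.
Round 3: Option 2 5, Option 3 9, Option 4 3, Option 5 10. Option 4 eliminated.
Round 4: Option 2 8, Option 3 9, Option 5 10. Option 2 eliminated.
Round 5: Option 3 17, Option 5 10. Option 3 has a majority (≥14).

Option 3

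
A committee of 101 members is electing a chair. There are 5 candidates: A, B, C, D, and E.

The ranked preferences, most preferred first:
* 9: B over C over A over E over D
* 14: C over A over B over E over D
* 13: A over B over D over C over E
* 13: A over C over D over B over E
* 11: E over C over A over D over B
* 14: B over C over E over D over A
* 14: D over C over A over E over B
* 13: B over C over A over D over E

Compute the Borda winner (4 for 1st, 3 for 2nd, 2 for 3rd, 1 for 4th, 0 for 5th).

C

A: 9×2 + 14×3 + 13×4 + 13×4 + 11×2 + 14×0 + 14×2 + 13×2 = 240
B: 9×4 + 14×2 + 13×3 + 13×1 + 11×0 + 14×4 + 14×0 + 13×4 = 224
C: 9×3 + 14×4 + 13×1 + 13×3 + 11×3 + 14×3 + 14×3 + 13×3 = 291
D: 9×0 + 14×0 + 13×2 + 13×2 + 11×1 + 14×1 + 14×4 + 13×1 = 146
E: 9×1 + 14×1 + 13×0 + 13×0 + 11×4 + 14×2 + 14×1 + 13×0 = 109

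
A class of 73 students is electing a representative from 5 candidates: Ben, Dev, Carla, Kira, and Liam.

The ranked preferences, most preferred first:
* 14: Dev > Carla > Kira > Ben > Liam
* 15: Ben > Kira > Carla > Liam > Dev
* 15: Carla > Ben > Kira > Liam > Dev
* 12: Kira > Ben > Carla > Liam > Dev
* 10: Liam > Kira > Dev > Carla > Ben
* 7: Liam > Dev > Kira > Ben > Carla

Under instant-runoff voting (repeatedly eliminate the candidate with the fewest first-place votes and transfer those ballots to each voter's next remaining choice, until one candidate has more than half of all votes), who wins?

Carla

Round 1: Ben 15, Dev 14, Carla 15, Kira 12, Liam 17. Kira eliminated.
Round 2: Ben 27, Dev 14, Carla 15, Liam 17. Dev eliminated.
Round 3: Ben 27, Carla 29, Liam 17. Liam eliminated.
Round 4: Ben 34, Carla 39. Carla has a majority (≥37).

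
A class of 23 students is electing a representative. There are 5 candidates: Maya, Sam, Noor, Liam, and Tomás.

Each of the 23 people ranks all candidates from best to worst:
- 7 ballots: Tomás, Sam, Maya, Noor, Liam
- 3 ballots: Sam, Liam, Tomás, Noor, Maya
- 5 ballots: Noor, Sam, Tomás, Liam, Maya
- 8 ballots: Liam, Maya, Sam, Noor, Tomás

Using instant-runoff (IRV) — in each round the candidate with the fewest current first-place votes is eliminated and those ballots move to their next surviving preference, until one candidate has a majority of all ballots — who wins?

Tomás

Round 1: Maya 0, Sam 3, Noor 5, Liam 8, Tomás 7. Maya eliminated.
Round 2: Sam 3, Noor 5, Liam 8, Tomás 7. Sam eliminated.
Round 3: Noor 5, Liam 11, Tomás 7. Noor eliminated.
Round 4: Liam 11, Tomás 12. Tomás has a majority (≥12).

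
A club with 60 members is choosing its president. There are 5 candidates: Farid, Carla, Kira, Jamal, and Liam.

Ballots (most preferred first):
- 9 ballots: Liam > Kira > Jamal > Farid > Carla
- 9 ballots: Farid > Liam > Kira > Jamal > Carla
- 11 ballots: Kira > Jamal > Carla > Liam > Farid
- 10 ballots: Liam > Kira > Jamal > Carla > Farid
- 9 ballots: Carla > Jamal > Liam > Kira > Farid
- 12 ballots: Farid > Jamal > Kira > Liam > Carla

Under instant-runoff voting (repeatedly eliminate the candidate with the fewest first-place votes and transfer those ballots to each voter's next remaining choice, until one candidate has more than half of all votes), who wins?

Round 1: Farid 21, Carla 9, Kira 11, Jamal 0, Liam 19. Jamal eliminated.
Round 2: Farid 21, Carla 9, Kira 11, Liam 19. Carla eliminated.
Round 3: Farid 21, Kira 11, Liam 28. Kira eliminated.
Round 4: Farid 21, Liam 39. Liam has a majority (≥31).

Liam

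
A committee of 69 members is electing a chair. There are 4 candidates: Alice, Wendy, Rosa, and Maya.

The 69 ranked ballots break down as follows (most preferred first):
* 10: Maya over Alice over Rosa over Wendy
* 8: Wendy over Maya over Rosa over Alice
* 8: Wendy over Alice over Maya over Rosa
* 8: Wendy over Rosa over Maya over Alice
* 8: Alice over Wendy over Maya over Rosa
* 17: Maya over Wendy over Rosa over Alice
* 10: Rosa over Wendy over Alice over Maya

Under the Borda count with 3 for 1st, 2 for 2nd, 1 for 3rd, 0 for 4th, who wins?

Alice: 10×2 + 8×0 + 8×2 + 8×0 + 8×3 + 17×0 + 10×1 = 70
Wendy: 10×0 + 8×3 + 8×3 + 8×3 + 8×2 + 17×2 + 10×2 = 142
Rosa: 10×1 + 8×1 + 8×0 + 8×2 + 8×0 + 17×1 + 10×3 = 81
Maya: 10×3 + 8×2 + 8×1 + 8×1 + 8×1 + 17×3 + 10×0 = 121

Wendy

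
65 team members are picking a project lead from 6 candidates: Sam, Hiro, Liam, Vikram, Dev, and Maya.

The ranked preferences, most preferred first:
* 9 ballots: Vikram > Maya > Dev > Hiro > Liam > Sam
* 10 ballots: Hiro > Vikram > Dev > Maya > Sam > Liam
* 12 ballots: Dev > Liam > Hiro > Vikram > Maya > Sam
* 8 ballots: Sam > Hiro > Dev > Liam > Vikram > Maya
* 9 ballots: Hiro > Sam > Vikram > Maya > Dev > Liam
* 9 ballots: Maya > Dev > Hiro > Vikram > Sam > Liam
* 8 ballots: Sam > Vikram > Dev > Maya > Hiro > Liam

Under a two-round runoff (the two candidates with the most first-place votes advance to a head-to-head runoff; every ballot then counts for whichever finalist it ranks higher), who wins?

Round 1 first-place votes: Sam 16, Hiro 19, Liam 0, Vikram 9, Dev 12, Maya 9. Hiro and Sam advance.
Runoff: Hiro is ranked above Sam on 49 ballots, Sam above Hiro on 16.

Hiro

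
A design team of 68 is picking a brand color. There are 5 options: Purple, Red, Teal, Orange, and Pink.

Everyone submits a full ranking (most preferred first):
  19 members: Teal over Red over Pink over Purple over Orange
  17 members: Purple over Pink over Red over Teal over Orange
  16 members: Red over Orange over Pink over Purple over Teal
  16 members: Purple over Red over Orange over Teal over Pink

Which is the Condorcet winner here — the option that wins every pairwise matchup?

Red vs Purple: 35–33
Red vs Teal: 49–19
Red vs Orange: 68–0
Red vs Pink: 51–17
Red beats every other option.

Red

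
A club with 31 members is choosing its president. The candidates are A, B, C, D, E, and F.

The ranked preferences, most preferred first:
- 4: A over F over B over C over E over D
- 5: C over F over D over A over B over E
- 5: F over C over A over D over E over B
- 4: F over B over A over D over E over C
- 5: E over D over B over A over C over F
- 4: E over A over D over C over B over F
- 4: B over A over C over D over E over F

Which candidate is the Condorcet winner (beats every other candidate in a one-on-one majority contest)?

A

A vs B: 18–13
A vs C: 21–10
A vs D: 21–10
A vs E: 22–9
A vs F: 17–14
A beats every other candidate.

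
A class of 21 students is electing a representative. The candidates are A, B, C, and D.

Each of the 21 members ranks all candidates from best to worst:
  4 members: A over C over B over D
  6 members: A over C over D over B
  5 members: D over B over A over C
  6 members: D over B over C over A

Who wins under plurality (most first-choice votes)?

D

First-place votes: A 10, B 0, C 0, D 11.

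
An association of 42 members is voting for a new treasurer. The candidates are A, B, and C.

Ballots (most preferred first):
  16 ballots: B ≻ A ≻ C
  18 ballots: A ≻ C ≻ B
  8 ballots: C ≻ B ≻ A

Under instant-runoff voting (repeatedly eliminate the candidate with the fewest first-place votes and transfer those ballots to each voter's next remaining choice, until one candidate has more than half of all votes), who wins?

B

Round 1: A 18, B 16, C 8. C eliminated.
Round 2: A 18, B 24. B has a majority (≥22).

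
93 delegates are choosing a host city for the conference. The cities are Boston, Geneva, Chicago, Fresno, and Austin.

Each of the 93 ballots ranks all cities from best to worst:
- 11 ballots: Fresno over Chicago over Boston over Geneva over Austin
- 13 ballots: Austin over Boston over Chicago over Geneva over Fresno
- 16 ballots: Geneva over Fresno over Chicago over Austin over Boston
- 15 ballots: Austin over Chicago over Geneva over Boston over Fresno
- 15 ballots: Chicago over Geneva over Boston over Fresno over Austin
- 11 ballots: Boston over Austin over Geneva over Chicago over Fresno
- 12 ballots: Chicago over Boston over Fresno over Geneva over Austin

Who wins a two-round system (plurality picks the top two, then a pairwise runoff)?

Chicago

Round 1 first-place votes: Boston 11, Geneva 16, Chicago 27, Fresno 11, Austin 28. Austin and Chicago advance.
Runoff: Austin is ranked above Chicago on 39 ballots, Chicago above Austin on 54.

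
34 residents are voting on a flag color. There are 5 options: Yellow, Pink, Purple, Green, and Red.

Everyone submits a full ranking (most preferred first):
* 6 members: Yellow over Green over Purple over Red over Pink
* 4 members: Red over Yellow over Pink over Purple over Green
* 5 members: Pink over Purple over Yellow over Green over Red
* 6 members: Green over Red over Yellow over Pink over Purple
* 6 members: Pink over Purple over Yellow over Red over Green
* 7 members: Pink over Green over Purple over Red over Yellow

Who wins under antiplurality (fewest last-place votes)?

Red

Last-place votes: Yellow 7, Pink 6, Purple 6, Green 10, Red 5.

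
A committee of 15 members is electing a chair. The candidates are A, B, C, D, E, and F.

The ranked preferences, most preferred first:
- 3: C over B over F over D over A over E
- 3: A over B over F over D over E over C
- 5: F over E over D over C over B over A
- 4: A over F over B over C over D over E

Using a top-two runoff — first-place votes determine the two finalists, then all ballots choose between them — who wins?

F

Round 1 first-place votes: A 7, B 0, C 3, D 0, E 0, F 5. A and F advance.
Runoff: A is ranked above F on 7 ballots, F above A on 8.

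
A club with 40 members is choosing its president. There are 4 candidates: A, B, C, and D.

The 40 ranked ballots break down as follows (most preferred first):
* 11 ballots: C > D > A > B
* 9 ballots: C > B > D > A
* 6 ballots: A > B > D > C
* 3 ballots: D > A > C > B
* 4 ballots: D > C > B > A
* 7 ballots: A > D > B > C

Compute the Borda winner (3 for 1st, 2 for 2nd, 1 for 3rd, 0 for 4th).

D

A: 11×1 + 9×0 + 6×3 + 3×2 + 4×0 + 7×3 = 56
B: 11×0 + 9×2 + 6×2 + 3×0 + 4×1 + 7×1 = 41
C: 11×3 + 9×3 + 6×0 + 3×1 + 4×2 + 7×0 = 71
D: 11×2 + 9×1 + 6×1 + 3×3 + 4×3 + 7×2 = 72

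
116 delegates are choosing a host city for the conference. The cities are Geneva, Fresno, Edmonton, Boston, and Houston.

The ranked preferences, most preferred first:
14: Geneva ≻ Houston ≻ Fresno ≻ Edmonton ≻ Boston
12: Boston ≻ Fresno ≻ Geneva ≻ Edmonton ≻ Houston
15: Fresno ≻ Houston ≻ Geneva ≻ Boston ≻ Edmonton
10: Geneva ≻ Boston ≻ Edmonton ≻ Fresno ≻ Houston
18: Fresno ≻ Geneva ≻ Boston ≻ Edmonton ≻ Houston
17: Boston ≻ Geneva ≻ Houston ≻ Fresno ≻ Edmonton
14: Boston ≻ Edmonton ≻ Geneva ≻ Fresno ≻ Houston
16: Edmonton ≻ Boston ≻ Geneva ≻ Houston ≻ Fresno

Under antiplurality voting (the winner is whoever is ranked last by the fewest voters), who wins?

Geneva

Last-place votes: Geneva 0, Fresno 16, Edmonton 32, Boston 14, Houston 54.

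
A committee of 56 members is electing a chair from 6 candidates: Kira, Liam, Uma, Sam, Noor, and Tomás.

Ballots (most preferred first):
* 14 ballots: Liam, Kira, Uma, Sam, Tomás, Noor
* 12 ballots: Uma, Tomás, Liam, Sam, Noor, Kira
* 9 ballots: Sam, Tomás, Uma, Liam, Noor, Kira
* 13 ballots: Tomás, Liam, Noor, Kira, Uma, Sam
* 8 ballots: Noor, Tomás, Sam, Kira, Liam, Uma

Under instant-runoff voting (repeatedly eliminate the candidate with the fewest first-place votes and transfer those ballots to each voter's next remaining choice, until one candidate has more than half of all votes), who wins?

Tomás

Round 1: Kira 0, Liam 14, Uma 12, Sam 9, Noor 8, Tomás 13. Kira eliminated.
Round 2: Liam 14, Uma 12, Sam 9, Noor 8, Tomás 13. Noor eliminated.
Round 3: Liam 14, Uma 12, Sam 9, Tomás 21. Sam eliminated.
Round 4: Liam 14, Uma 12, Tomás 30. Tomás has a majority (≥29).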